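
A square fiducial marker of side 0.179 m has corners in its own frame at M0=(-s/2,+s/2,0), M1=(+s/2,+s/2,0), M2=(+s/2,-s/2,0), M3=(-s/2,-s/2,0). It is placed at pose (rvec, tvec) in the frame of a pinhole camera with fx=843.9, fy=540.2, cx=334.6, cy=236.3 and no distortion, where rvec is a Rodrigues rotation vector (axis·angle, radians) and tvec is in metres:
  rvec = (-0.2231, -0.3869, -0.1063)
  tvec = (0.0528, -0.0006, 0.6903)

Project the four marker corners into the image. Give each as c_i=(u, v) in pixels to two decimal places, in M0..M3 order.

c0=(312.60, 313.82) c1=(511.42, 298.03) c2=(473.59, 168.76) c3=(281.21, 170.49)

Intrinsics K: fx=843.9, fy=540.2, cx=334.6, cy=236.3
Marker side s = 0.179 m; corners in marker frame (Z=0):
  M0 = (-0.0895, +0.0895, 0)
  M1 = (+0.0895, +0.0895, 0)
  M2 = (+0.0895, -0.0895, 0)
  M3 = (-0.0895, -0.0895, 0)
rvec = (-0.2231, -0.3869, -0.1063), |rvec| = θ = 0.45909 rad = 26.304°
Rodrigues: sinθ=0.44313, 1−cosθ=0.10354; R = I + sinθ·[k]× + (1−cosθ)·[k]×²:
    [+0.92091 +0.14501 -0.36180]
    [-0.06020 +0.97000 +0.23555]
    [+0.38510 -0.19514 +0.90201]
t = (0.0528, -0.0006, 0.6903) m
M0: Pc = R·M0+t = (-0.01664, +0.09160, +0.63837); u = 843.9·(-0.01664)/0.63837 + 334.6 = 312.5988, v = 540.2·(+0.09160)/0.63837 + 236.3 = 313.8158
M1: Pc = R·M1+t = (+0.14820, +0.08083, +0.70730); u = 843.9·(+0.14820)/0.70730 + 334.6 = 511.4210, v = 540.2·(+0.08083)/0.70730 + 236.3 = 298.0313
M2: Pc = R·M2+t = (+0.12224, -0.09280, +0.74223); u = 843.9·(+0.12224)/0.74223 + 334.6 = 473.5872, v = 540.2·(-0.09280)/0.74223 + 236.3 = 168.7579
M3: Pc = R·M3+t = (-0.04260, -0.08203, +0.67330); u = 843.9·(-0.04260)/0.67330 + 334.6 = 281.2062, v = 540.2·(-0.08203)/0.67330 + 236.3 = 170.4883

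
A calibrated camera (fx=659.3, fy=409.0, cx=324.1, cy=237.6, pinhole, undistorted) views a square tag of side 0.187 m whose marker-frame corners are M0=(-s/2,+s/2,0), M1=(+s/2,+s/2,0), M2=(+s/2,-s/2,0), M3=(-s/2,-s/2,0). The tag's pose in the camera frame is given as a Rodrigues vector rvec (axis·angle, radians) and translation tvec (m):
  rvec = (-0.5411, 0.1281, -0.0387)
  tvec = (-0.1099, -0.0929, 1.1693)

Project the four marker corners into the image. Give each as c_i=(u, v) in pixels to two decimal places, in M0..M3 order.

Intrinsics K: fx=659.3, fy=409.0, cx=324.1, cy=237.6
Marker side s = 0.187 m; corners in marker frame (Z=0):
  M0 = (-0.0935, +0.0935, 0)
  M1 = (+0.0935, +0.0935, 0)
  M2 = (+0.0935, -0.0935, 0)
  M3 = (-0.0935, -0.0935, 0)
rvec = (-0.5411, 0.1281, -0.0387), |rvec| = θ = 0.55740 rad = 31.937°
Rodrigues: sinθ=0.52898, 1−cosθ=0.15137; R = I + sinθ·[k]× + (1−cosθ)·[k]×²:
    [+0.99128 +0.00296 +0.13177]
    [-0.07050 +0.85663 +0.51110]
    [-0.11137 -0.51593 +0.84936]
t = (-0.1099, -0.0929, 1.1693) m
M0: Pc = R·M0+t = (-0.20231, -0.00621, +1.13147); u = 659.3·(-0.20231)/1.13147 + 324.1 = 206.2170, v = 409.0·(-0.00621)/1.13147 + 237.6 = 235.3538
M1: Pc = R·M1+t = (-0.01694, -0.01940, +1.11065); u = 659.3·(-0.01694)/1.11065 + 324.1 = 314.0446, v = 409.0·(-0.01940)/1.11065 + 237.6 = 230.4571
M2: Pc = R·M2+t = (-0.01749, -0.17959, +1.20713); u = 659.3·(-0.01749)/1.20713 + 324.1 = 314.5462, v = 409.0·(-0.17959)/1.20713 + 237.6 = 176.7524
M3: Pc = R·M3+t = (-0.20286, -0.16640, +1.22795); u = 659.3·(-0.20286)/1.22795 + 324.1 = 215.1820, v = 409.0·(-0.16640)/1.22795 + 237.6 = 182.1753

c0=(206.22, 235.35) c1=(314.04, 230.46) c2=(314.55, 176.75) c3=(215.18, 182.18)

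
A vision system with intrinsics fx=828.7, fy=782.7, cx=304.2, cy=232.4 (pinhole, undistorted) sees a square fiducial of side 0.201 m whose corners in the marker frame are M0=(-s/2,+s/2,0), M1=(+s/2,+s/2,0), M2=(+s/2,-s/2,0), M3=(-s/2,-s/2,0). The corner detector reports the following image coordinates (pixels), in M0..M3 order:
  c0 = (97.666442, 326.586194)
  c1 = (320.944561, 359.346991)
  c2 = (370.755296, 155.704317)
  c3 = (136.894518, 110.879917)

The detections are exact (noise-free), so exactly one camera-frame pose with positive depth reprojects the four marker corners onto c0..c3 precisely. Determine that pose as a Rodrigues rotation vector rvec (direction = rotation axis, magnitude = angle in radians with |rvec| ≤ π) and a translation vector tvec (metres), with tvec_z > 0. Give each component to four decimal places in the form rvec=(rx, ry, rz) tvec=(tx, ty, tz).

Intrinsics K: fx=828.7, fy=782.7, cx=304.2, cy=232.4
Marker side s = 0.201 m; corners in marker frame (Z=0):
  M0 = (-0.1005, +0.1005, 0)
  M1 = (+0.1005, +0.1005, 0)
  M2 = (+0.1005, -0.1005, 0)
  M3 = (-0.1005, -0.1005, 0)
Detected image corners:
  c0 = (97.666442, 326.586194) px
  c1 = (320.944561, 359.346991) px
  c2 = (370.755296, 155.704317) px
  c3 = (136.894518, 110.879917) px
Planar DLT: solve 8×8 A·h = b for H (H[2,2]=1):
  H  [+1190.88394 -158.16556 +233.64830]
  H  [+248.16185 +1108.20623 +241.49727]
  H  [+0.23515 +0.27615 +1.00000]
B = K⁻¹H; ‖b₁‖=1.393161, ‖b₂‖=1.393161; λ = 2/(‖b₁‖+‖b₂‖) = 0.717792, sign → tz>0 ⇒ λ=+0.717792
r₁ = λ·B[:,0] = (+0.96954,+0.17746,+0.16879); r₂ = λ·B[:,1] = (-0.20976,+0.95745,+0.19822)
r₃ = r₁×r₂ = (-0.12643,-0.22759,+0.96552); SVD([r₁ r₂ r₃]) → R = UVᵀ:
  R  [+0.96954 -0.20976 -0.12643]
  R  [+0.17746 +0.95745 -0.22759]
  R  [+0.16879 +0.19822 +0.96552]
t = (-0.06111, +0.00834, +0.71779) m
tr R = 2.892510; θ = arccos((tr R − 1)/2) = 0.329343 rad = 18.870°
axis k = ((R−Rᵀ)₃₂, (R−Rᵀ)₁₃, (R−Rᵀ)₂₁) / (2 sinθ) = (+0.658277, -0.456405, +0.598637)
rvec = θ·k = (+0.216799, -0.150314, +0.197157)

rvec=(0.2168, -0.1503, 0.1972) tvec=(-0.0611, 0.0083, 0.7178)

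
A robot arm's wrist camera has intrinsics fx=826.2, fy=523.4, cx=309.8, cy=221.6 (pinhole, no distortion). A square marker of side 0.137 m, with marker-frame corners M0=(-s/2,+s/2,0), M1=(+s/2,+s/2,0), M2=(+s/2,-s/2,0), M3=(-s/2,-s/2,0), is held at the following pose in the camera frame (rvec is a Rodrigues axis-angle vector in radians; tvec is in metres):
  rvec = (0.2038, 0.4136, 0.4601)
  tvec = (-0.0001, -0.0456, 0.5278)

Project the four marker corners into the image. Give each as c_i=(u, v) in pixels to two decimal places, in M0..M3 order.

Intrinsics K: fx=826.2, fy=523.4, cx=309.8, cy=221.6
Marker side s = 0.137 m; corners in marker frame (Z=0):
  M0 = (-0.0685, +0.0685, 0)
  M1 = (+0.0685, +0.0685, 0)
  M2 = (+0.0685, -0.0685, 0)
  M3 = (-0.0685, -0.0685, 0)
rvec = (0.2038, 0.4136, 0.4601), |rvec| = θ = 0.65138 rad = 37.321°
Rodrigues: sinθ=0.60628, 1−cosθ=0.20475; R = I + sinθ·[k]× + (1−cosθ)·[k]×²:
    [+0.81529 -0.38757 +0.43022]
    [+0.46892 +0.87780 -0.09786]
    [-0.33972 +0.28152 +0.89741]
t = (-0.0001, -0.0456, 0.5278) m
M0: Pc = R·M0+t = (-0.08250, -0.01759, +0.57035); u = 826.2·(-0.08250)/0.57035 + 309.8 = 190.2984, v = 523.4·(-0.01759)/0.57035 + 221.6 = 205.4563
M1: Pc = R·M1+t = (+0.02920, +0.04665, +0.52381); u = 826.2·(+0.02920)/0.52381 + 309.8 = 355.8549, v = 523.4·(+0.04665)/0.52381 + 221.6 = 268.2138
M2: Pc = R·M2+t = (+0.08230, -0.07361, +0.48525); u = 826.2·(+0.08230)/0.48525 + 309.8 = 449.9211, v = 523.4·(-0.07361)/0.48525 + 221.6 = 142.2041
M3: Pc = R·M3+t = (-0.02940, -0.13785, +0.53179); u = 826.2·(-0.02940)/0.53179 + 309.8 = 264.1248, v = 523.4·(-0.13785)/0.53179 + 221.6 = 85.9233

c0=(190.30, 205.46) c1=(355.85, 268.21) c2=(449.92, 142.20) c3=(264.12, 85.92)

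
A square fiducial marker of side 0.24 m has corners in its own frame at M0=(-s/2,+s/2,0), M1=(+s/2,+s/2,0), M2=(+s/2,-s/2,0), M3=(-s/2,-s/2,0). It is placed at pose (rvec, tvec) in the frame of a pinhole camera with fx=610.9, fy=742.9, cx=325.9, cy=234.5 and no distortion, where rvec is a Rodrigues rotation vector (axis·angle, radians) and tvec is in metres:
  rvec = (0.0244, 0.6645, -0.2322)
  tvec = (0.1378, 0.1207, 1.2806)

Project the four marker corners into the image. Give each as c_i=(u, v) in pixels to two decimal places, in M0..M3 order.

Intrinsics K: fx=610.9, fy=742.9, cx=325.9, cy=234.5
Marker side s = 0.24 m; corners in marker frame (Z=0):
  M0 = (-0.1200, +0.1200, 0)
  M1 = (+0.1200, +0.1200, 0)
  M2 = (+0.1200, -0.1200, 0)
  M3 = (-0.1200, -0.1200, 0)
rvec = (0.0244, 0.6645, -0.2322), |rvec| = θ = 0.70432 rad = 40.355°
Rodrigues: sinθ=0.64752, 1−cosθ=0.23795; R = I + sinθ·[k]× + (1−cosθ)·[k]×²:
    [+0.76233 +0.22125 +0.60819]
    [-0.20570 +0.97385 -0.09644]
    [-0.61362 -0.05158 +0.78791]
t = (0.1378, 0.1207, 1.2806) m
M0: Pc = R·M0+t = (+0.07287, +0.26225, +1.34805); u = 610.9·(+0.07287)/1.34805 + 325.9 = 358.9227, v = 742.9·(+0.26225)/1.34805 + 234.5 = 379.0221
M1: Pc = R·M1+t = (+0.25583, +0.21288, +1.20078); u = 610.9·(+0.25583)/1.20078 + 325.9 = 456.0548, v = 742.9·(+0.21288)/1.20078 + 234.5 = 366.2046
M2: Pc = R·M2+t = (+0.20273, -0.02085, +1.21315); u = 610.9·(+0.20273)/1.21315 + 325.9 = 427.9875, v = 742.9·(-0.02085)/1.21315 + 234.5 = 221.7347
M3: Pc = R·M3+t = (+0.01977, +0.02852, +1.36042); u = 610.9·(+0.01977)/1.36042 + 325.9 = 334.7777, v = 742.9·(+0.02852)/1.36042 + 234.5 = 250.0748

c0=(358.92, 379.02) c1=(456.05, 366.20) c2=(427.99, 221.73) c3=(334.78, 250.07)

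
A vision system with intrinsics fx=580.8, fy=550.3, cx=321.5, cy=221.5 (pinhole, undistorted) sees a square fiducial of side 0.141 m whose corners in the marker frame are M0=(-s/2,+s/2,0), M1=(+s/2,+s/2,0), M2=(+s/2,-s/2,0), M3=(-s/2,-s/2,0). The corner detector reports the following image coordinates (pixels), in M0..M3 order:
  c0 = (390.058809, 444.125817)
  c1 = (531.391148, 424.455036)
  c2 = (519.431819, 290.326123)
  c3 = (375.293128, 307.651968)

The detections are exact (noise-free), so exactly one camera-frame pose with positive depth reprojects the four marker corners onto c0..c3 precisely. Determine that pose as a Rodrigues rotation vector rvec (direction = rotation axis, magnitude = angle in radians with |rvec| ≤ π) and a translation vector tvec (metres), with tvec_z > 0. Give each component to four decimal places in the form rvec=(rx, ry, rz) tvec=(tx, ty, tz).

Intrinsics K: fx=580.8, fy=550.3, cx=321.5, cy=221.5
Marker side s = 0.141 m; corners in marker frame (Z=0):
  M0 = (-0.0705, +0.0705, 0)
  M1 = (+0.0705, +0.0705, 0)
  M2 = (+0.0705, -0.0705, 0)
  M3 = (-0.0705, -0.0705, 0)
Detected image corners:
  c0 = (390.058809, 444.125817) px
  c1 = (531.391148, 424.455036) px
  c2 = (519.431819, 290.326123) px
  c3 = (375.293128, 307.651968) px
Planar DLT: solve 8×8 A·h = b for H (H[2,2]=1):
  H  [+1075.87073 +152.02476 +454.80856]
  H  [-79.86987 +1005.81502 +367.15078]
  H  [+0.14019 +0.12632 +1.00000]
B = K⁻¹H; ‖b₁‖=1.791697, ‖b₂‖=1.791697; λ = 2/(‖b₁‖+‖b₂‖) = 0.558130, sign → tz>0 ⇒ λ=+0.558130
r₁ = λ·B[:,0] = (+0.99057,-0.11250,+0.07824); r₂ = λ·B[:,1] = (+0.10707,+0.99175,+0.07050)
r₃ = r₁×r₂ = (-0.08553,-0.06146,+0.99444); SVD([r₁ r₂ r₃]) → R = UVᵀ:
  R  [+0.99057 +0.10707 -0.08553]
  R  [-0.11250 +0.99175 -0.06146]
  R  [+0.07824 +0.07050 +0.99444]
t = (+0.12811, +0.14772, +0.55813) m
tr R = 2.976754; θ = arccos((tr R − 1)/2) = 0.152614 rad = 8.744°
axis k = ((R−Rᵀ)₃₂, (R−Rᵀ)₁₃, (R−Rᵀ)₂₁) / (2 sinθ) = (+0.434019, -0.538640, -0.722146)
rvec = θ·k = (+0.066237, -0.082204, -0.110210)

rvec=(0.0662, -0.0822, -0.1102) tvec=(0.1281, 0.1477, 0.5581)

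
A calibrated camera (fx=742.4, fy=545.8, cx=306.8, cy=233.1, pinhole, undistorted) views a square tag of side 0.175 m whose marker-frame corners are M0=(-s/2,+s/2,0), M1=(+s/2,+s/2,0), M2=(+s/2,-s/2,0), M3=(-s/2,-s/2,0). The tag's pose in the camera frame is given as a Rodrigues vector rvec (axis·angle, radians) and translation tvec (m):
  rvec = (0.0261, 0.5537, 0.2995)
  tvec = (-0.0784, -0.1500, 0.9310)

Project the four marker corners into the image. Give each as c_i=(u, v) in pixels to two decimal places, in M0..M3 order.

c0=(176.41, 182.44) c1=(280.62, 207.98) c2=(320.54, 103.29) c3=(210.64, 87.00)

Intrinsics K: fx=742.4, fy=545.8, cx=306.8, cy=233.1
Marker side s = 0.175 m; corners in marker frame (Z=0):
  M0 = (-0.0875, +0.0875, 0)
  M1 = (+0.0875, +0.0875, 0)
  M2 = (+0.0875, -0.0875, 0)
  M3 = (-0.0875, -0.0875, 0)
rvec = (0.0261, 0.5537, 0.2995), |rvec| = θ = 0.63005 rad = 36.099°
Rodrigues: sinθ=0.58919, 1−cosθ=0.19200; R = I + sinθ·[k]× + (1−cosθ)·[k]×²:
    [+0.80833 -0.27308 +0.52157]
    [+0.28706 +0.95628 +0.05580]
    [-0.51401 +0.10462 +0.85138]
t = (-0.0784, -0.1500, 0.9310) m
M0: Pc = R·M0+t = (-0.17302, -0.09144, +0.98513); u = 742.4·(-0.17302)/0.98513 + 306.8 = 176.4084, v = 545.8·(-0.09144)/0.98513 + 233.1 = 182.4369
M1: Pc = R·M1+t = (-0.03157, -0.04121, +0.89518); u = 742.4·(-0.03157)/0.89518 + 306.8 = 280.6210, v = 545.8·(-0.04121)/0.89518 + 233.1 = 207.9757
M2: Pc = R·M2+t = (+0.01622, -0.20856, +0.87687); u = 742.4·(+0.01622)/0.87687 + 306.8 = 320.5356, v = 545.8·(-0.20856)/0.87687 + 233.1 = 103.2857
M3: Pc = R·M3+t = (-0.12523, -0.25879, +0.96682); u = 742.4·(-0.12523)/0.96682 + 306.8 = 210.6359, v = 545.8·(-0.25879)/0.96682 + 233.1 = 87.0035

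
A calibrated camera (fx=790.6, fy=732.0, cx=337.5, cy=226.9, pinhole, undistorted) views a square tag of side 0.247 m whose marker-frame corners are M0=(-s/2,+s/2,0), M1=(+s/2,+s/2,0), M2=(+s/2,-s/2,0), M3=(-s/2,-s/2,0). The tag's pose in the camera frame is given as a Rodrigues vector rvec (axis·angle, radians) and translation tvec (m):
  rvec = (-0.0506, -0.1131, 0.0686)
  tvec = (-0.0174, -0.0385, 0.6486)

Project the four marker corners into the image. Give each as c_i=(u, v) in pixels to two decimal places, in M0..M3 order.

c0=(151.35, 315.17) c1=(454.39, 331.13) c2=(471.17, 59.76) c3=(175.18, 32.55)

Intrinsics K: fx=790.6, fy=732.0, cx=337.5, cy=226.9
Marker side s = 0.247 m; corners in marker frame (Z=0):
  M0 = (-0.1235, +0.1235, 0)
  M1 = (+0.1235, +0.1235, 0)
  M2 = (+0.1235, -0.1235, 0)
  M3 = (-0.1235, -0.1235, 0)
rvec = (-0.0506, -0.1131, 0.0686), |rvec| = θ = 0.14163 rad = 8.115°
Rodrigues: sinθ=0.14115, 1−cosθ=0.01001; R = I + sinθ·[k]× + (1−cosθ)·[k]×²:
    [+0.99127 -0.06551 -0.11445]
    [+0.07123 +0.99637 +0.04656]
    [+0.11099 -0.05430 +0.99234]
t = (-0.0174, -0.0385, 0.6486) m
M0: Pc = R·M0+t = (-0.14791, +0.07576, +0.62819); u = 790.6·(-0.14791)/0.62819 + 337.5 = 151.3458, v = 732.0·(+0.07576)/0.62819 + 226.9 = 315.1748
M1: Pc = R·M1+t = (+0.09693, +0.09335, +0.65560); u = 790.6·(+0.09693)/0.65560 + 337.5 = 454.3899, v = 732.0·(+0.09335)/0.65560 + 226.9 = 331.1269
M2: Pc = R·M2+t = (+0.11311, -0.15276, +0.66901); u = 790.6·(+0.11311)/0.66901 + 337.5 = 471.1693, v = 732.0·(-0.15276)/0.66901 + 226.9 = 59.7629
M3: Pc = R·M3+t = (-0.13173, -0.17035, +0.64160); u = 790.6·(-0.13173)/0.64160 + 337.5 = 175.1775, v = 732.0·(-0.17035)/0.64160 + 226.9 = 32.5494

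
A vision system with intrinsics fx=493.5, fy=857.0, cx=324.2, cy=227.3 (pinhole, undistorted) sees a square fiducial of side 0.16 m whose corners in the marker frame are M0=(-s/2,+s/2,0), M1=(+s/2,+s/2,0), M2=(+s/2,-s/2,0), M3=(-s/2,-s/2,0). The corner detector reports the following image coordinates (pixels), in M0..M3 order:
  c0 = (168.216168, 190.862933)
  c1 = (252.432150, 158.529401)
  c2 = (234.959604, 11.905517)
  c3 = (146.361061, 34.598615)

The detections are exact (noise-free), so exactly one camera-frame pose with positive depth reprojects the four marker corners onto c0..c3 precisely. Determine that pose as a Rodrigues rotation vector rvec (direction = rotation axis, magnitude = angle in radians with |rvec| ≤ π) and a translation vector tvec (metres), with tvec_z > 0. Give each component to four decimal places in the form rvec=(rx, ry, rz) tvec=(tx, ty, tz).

Intrinsics K: fx=493.5, fy=857.0, cx=324.2, cy=227.3
Marker side s = 0.16 m; corners in marker frame (Z=0):
  M0 = (-0.0800, +0.0800, 0)
  M1 = (+0.0800, +0.0800, 0)
  M2 = (+0.0800, -0.0800, 0)
  M3 = (-0.0800, -0.0800, 0)
Detected image corners:
  c0 = (168.216168, 190.862933) px
  c1 = (252.432150, 158.529401) px
  c2 = (234.959604, 11.905517) px
  c3 = (146.361061, 34.598615) px
Planar DLT: solve 8×8 A·h = b for H (H[2,2]=1):
  H  [+627.49491 +166.02031 +202.17495]
  H  [-129.19477 +966.99521 +99.81015]
  H  [+0.43736 +0.21747 +1.00000]
B = K⁻¹H; ‖b₁‖=1.109545, ‖b₂‖=1.109545; λ = 2/(‖b₁‖+‖b₂‖) = 0.901270, sign → tz>0 ⇒ λ=+0.901270
r₁ = λ·B[:,0] = (+0.88703,-0.24042,+0.39418); r₂ = λ·B[:,1] = (+0.17444,+0.96496,+0.19600)
r₃ = r₁×r₂ = (-0.42749,-0.10509,+0.89789); SVD([r₁ r₂ r₃]) → R = UVᵀ:
  R  [+0.88703 +0.17444 -0.42749]
  R  [-0.24042 +0.96496 -0.10509]
  R  [+0.39418 +0.19600 +0.89789]
t = (-0.22285, -0.13408, +0.90127) m
tr R = 2.749883; θ = arccos((tr R − 1)/2) = 0.505482 rad = 28.962°
axis k = ((R−Rᵀ)₃₂, (R−Rᵀ)₁₃, (R−Rᵀ)₂₁) / (2 sinθ) = (+0.310897, -0.848435, -0.428370)
rvec = θ·k = (+0.157153, -0.428869, -0.216533)

rvec=(0.1572, -0.4289, -0.2165) tvec=(-0.2229, -0.1341, 0.9013)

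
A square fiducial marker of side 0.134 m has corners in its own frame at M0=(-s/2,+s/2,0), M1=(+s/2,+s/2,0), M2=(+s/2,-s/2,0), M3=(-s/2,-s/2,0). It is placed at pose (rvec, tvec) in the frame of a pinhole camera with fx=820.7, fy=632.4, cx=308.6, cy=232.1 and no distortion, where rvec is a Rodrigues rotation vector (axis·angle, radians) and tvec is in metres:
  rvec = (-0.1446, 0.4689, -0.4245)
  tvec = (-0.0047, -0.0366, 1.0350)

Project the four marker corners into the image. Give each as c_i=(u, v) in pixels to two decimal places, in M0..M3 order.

c0=(281.58, 263.86) c1=(369.52, 229.05) c2=(328.71, 154.36) c3=(245.35, 191.95)

Intrinsics K: fx=820.7, fy=632.4, cx=308.6, cy=232.1
Marker side s = 0.134 m; corners in marker frame (Z=0):
  M0 = (-0.0670, +0.0670, 0)
  M1 = (+0.0670, +0.0670, 0)
  M2 = (+0.0670, -0.0670, 0)
  M3 = (-0.0670, -0.0670, 0)
rvec = (-0.1446, 0.4689, -0.4245), |rvec| = θ = 0.64883 rad = 37.175°
Rodrigues: sinθ=0.60425, 1−cosθ=0.20321; R = I + sinθ·[k]× + (1−cosθ)·[k]×²:
    [+0.80689 +0.36261 +0.46632]
    [-0.42807 +0.90292 +0.03858]
    [-0.40706 -0.23075 +0.88378]
t = (-0.0047, -0.0366, 1.0350) m
M0: Pc = R·M0+t = (-0.03447, +0.05258, +1.04681); u = 820.7·(-0.03447)/1.04681 + 308.6 = 281.5782, v = 632.4·(+0.05258)/1.04681 + 232.1 = 263.8623
M1: Pc = R·M1+t = (+0.07366, -0.00478, +0.99227); u = 820.7·(+0.07366)/0.99227 + 308.6 = 369.5206, v = 632.4·(-0.00478)/0.99227 + 232.1 = 229.0507
M2: Pc = R·M2+t = (+0.02507, -0.12578, +1.02319); u = 820.7·(+0.02507)/1.02319 + 308.6 = 328.7060, v = 632.4·(-0.12578)/1.02319 + 232.1 = 154.3616
M3: Pc = R·M3+t = (-0.08306, -0.06842, +1.07773); u = 820.7·(-0.08306)/1.07773 + 308.6 = 245.3523, v = 632.4·(-0.06842)/1.07773 + 232.1 = 191.9546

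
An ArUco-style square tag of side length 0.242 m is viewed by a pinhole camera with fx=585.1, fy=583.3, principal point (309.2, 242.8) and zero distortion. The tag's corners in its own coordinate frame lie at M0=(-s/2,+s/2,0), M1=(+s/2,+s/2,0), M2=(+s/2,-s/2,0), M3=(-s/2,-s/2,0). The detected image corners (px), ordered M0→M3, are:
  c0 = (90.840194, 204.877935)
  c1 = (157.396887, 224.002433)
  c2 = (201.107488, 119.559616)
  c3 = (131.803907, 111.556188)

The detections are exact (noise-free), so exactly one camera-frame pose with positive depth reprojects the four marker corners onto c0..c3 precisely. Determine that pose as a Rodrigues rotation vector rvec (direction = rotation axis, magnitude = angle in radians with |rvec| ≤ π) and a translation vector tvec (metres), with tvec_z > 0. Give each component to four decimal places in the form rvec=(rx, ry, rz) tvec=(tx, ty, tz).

rvec=(-0.2530, 0.5966, 0.2990) tvec=(-0.3673, -0.1755, 1.2987)

Intrinsics K: fx=585.1, fy=583.3, cx=309.2, cy=242.8
Marker side s = 0.242 m; corners in marker frame (Z=0):
  M0 = (-0.1210, +0.1210, 0)
  M1 = (+0.1210, +0.1210, 0)
  M2 = (+0.1210, -0.1210, 0)
  M3 = (-0.1210, -0.1210, 0)
Detected image corners:
  c0 = (90.840194, 204.877935) px
  c1 = (157.396887, 224.002433) px
  c2 = (201.107488, 119.559616) px
  c3 = (131.803907, 111.556188) px
Planar DLT: solve 8×8 A·h = b for H (H[2,2]=1):
  H  [+215.50950 -191.04160 +143.72997]
  H  [-18.39124 +388.72673 +163.95495]
  H  [-0.44926 -0.11290 +1.00000]
B = K⁻¹H; ‖b₁‖=0.770017, ‖b₂‖=0.770017; λ = 2/(‖b₁‖+‖b₂‖) = 1.298673, sign → tz>0 ⇒ λ=+1.298673
r₁ = λ·B[:,0] = (+0.78666,+0.20191,-0.58344); r₂ = λ·B[:,1] = (-0.34655,+0.92650,-0.14662)
r₃ = r₁×r₂ = (+0.51095,+0.31753,+0.79881); SVD([r₁ r₂ r₃]) → R = UVᵀ:
  R  [+0.78666 -0.34655 +0.51095]
  R  [+0.20191 +0.92650 +0.31753]
  R  [-0.58344 -0.14662 +0.79881]
t = (-0.36727, -0.17554, +1.29867) m
tr R = 2.511977; θ = arccos((tr R − 1)/2) = 0.713634 rad = 40.888°
axis k = ((R−Rᵀ)₃₂, (R−Rᵀ)₁₃, (R−Rᵀ)₂₁) / (2 sinθ) = (-0.354540, +0.835939, +0.418935)
rvec = θ·k = (-0.253012, +0.596555, +0.298966)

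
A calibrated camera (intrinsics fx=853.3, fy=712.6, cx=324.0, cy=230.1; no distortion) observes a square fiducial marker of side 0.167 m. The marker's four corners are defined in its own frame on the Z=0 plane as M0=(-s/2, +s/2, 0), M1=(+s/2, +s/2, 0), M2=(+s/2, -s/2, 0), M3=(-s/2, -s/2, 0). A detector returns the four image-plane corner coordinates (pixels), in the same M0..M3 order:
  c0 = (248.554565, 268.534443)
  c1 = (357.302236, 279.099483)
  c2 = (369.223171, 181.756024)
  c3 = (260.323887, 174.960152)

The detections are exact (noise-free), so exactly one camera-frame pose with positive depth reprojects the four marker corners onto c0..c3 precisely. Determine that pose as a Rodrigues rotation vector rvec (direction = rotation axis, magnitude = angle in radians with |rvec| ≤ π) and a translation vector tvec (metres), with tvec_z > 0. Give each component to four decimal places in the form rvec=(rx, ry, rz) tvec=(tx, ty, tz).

Intrinsics K: fx=853.3, fy=712.6, cx=324.0, cy=230.1
Marker side s = 0.167 m; corners in marker frame (Z=0):
  M0 = (-0.0835, +0.0835, 0)
  M1 = (+0.0835, +0.0835, 0)
  M2 = (+0.0835, -0.0835, 0)
  M3 = (-0.0835, -0.0835, 0)
Detected image corners:
  c0 = (248.554565, 268.534443) px
  c1 = (357.302236, 279.099483) px
  c2 = (369.223171, 181.756024) px
  c3 = (260.323887, 174.960152) px
Planar DLT: solve 8×8 A·h = b for H (H[2,2]=1):
  H  [+579.09860 -76.23915 +307.79238]
  H  [-1.13850 +567.49496 +225.93377]
  H  [-0.23487 -0.01722 +1.00000]
B = K⁻¹H; ‖b₁‖=0.806381, ‖b₂‖=0.806381; λ = 2/(‖b₁‖+‖b₂‖) = 1.240108, sign → tz>0 ⇒ λ=+1.240108
r₁ = λ·B[:,0] = (+0.95220,+0.09207,-0.29126); r₂ = λ·B[:,1] = (-0.10269,+0.99448,-0.02136)
r₃ = r₁×r₂ = (+0.28769,+0.05025,+0.95640); SVD([r₁ r₂ r₃]) → R = UVᵀ:
  R  [+0.95220 -0.10269 +0.28769]
  R  [+0.09207 +0.99448 +0.05025]
  R  [-0.29126 -0.02136 +0.95640]
t = (-0.02355, -0.00725, +1.24011) m
tr R = 2.903091; θ = arccos((tr R − 1)/2) = 0.312573 rad = 17.909°
axis k = ((R−Rᵀ)₃₂, (R−Rᵀ)₁₃, (R−Rᵀ)₂₁) / (2 sinθ) = (-0.116426, +0.941363, +0.316671)
rvec = θ·k = (-0.036392, +0.294245, +0.098983)

rvec=(-0.0364, 0.2942, 0.0990) tvec=(-0.0236, -0.0073, 1.2401)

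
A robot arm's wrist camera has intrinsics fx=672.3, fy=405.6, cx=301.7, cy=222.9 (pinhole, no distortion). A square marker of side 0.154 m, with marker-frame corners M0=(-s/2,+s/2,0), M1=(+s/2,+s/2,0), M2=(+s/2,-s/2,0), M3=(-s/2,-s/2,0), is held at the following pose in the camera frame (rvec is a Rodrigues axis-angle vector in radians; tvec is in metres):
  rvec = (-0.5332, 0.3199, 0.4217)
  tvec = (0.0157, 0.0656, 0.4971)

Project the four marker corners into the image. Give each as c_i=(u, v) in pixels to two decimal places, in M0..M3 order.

Intrinsics K: fx=672.3, fy=405.6, cx=301.7, cy=222.9
Marker side s = 0.154 m; corners in marker frame (Z=0):
  M0 = (-0.0770, +0.0770, 0)
  M1 = (+0.0770, +0.0770, 0)
  M2 = (+0.0770, -0.0770, 0)
  M3 = (-0.0770, -0.0770, 0)
rvec = (-0.5332, 0.3199, 0.4217), |rvec| = θ = 0.75131 rad = 43.047°
Rodrigues: sinθ=0.68260, 1−cosθ=0.26921; R = I + sinθ·[k]× + (1−cosθ)·[k]×²:
    [+0.86638 -0.46448 +0.18341]
    [+0.30178 +0.77960 +0.54877]
    [-0.39788 -0.42010 +0.81561]
t = (0.0157, 0.0656, 0.4971) m
M0: Pc = R·M0+t = (-0.08678, +0.10239, +0.49539); u = 672.3·(-0.08678)/0.49539 + 301.7 = 183.9343, v = 405.6·(+0.10239)/0.49539 + 222.9 = 306.7334
M1: Pc = R·M1+t = (+0.04665, +0.14887, +0.43412); u = 672.3·(+0.04665)/0.43412 + 301.7 = 373.9398, v = 405.6·(+0.14887)/0.43412 + 222.9 = 361.9879
M2: Pc = R·M2+t = (+0.11818, +0.02881, +0.49881); u = 672.3·(+0.11818)/0.49881 + 301.7 = 460.9789, v = 405.6·(+0.02881)/0.49881 + 222.9 = 246.3249
M3: Pc = R·M3+t = (-0.01525, -0.01767, +0.56008); u = 672.3·(-0.01525)/0.56008 + 301.7 = 283.3988, v = 405.6·(-0.01767)/0.56008 + 222.9 = 210.1063

c0=(183.93, 306.73) c1=(373.94, 361.99) c2=(460.98, 246.32) c3=(283.40, 210.11)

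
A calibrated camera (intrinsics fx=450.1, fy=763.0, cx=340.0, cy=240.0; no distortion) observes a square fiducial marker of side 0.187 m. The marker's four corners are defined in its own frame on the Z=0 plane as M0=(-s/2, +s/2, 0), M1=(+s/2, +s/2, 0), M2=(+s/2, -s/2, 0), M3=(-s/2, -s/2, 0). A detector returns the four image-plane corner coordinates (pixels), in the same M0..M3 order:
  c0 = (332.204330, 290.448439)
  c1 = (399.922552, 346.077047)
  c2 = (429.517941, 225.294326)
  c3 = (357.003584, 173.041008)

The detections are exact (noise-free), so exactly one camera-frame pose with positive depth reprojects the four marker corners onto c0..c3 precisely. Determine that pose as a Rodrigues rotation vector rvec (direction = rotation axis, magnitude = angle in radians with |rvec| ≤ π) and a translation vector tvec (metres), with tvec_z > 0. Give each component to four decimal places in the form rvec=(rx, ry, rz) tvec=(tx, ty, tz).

Intrinsics K: fx=450.1, fy=763.0, cx=340.0, cy=240.0
Marker side s = 0.187 m; corners in marker frame (Z=0):
  M0 = (-0.0935, +0.0935, 0)
  M1 = (+0.0935, +0.0935, 0)
  M2 = (+0.0935, -0.0935, 0)
  M3 = (-0.0935, -0.0935, 0)
Detected image corners:
  c0 = (332.204330, 290.448439) px
  c1 = (399.922552, 346.077047) px
  c2 = (429.517941, 225.294326) px
  c3 = (357.003584, 173.041008) px
Planar DLT: solve 8×8 A·h = b for H (H[2,2]=1):
  H  [+272.19719 -45.97694 +378.44561]
  H  [+218.86631 +704.20172 +259.48864]
  H  [-0.26983 +0.26113 +1.00000]
B = K⁻¹H; ‖b₁‖=0.929932, ‖b₂‖=0.929932; λ = 2/(‖b₁‖+‖b₂‖) = 1.075347, sign → tz>0 ⇒ λ=+1.075347
r₁ = λ·B[:,0] = (+0.86950,+0.39973,-0.29016); r₂ = λ·B[:,1] = (-0.32196,+0.90415,+0.28080)
r₃ = r₁×r₂ = (+0.37459,-0.15074,+0.91485); SVD([r₁ r₂ r₃]) → R = UVᵀ:
  R  [+0.86950 -0.32196 +0.37459]
  R  [+0.39973 +0.90415 -0.15074]
  R  [-0.29016 +0.28080 +0.91485]
t = (+0.09185, +0.02747, +1.07535) m
tr R = 2.688504; θ = arccos((tr R − 1)/2) = 0.565629 rad = 32.408°
axis k = ((R−Rᵀ)₃₂, (R−Rᵀ)₁₃, (R−Rᵀ)₂₁) / (2 sinθ) = (+0.402594, +0.620165, +0.673286)
rvec = θ·k = (+0.227719, +0.350783, +0.380830)

rvec=(0.2277, 0.3508, 0.3808) tvec=(0.0919, 0.0275, 1.0753)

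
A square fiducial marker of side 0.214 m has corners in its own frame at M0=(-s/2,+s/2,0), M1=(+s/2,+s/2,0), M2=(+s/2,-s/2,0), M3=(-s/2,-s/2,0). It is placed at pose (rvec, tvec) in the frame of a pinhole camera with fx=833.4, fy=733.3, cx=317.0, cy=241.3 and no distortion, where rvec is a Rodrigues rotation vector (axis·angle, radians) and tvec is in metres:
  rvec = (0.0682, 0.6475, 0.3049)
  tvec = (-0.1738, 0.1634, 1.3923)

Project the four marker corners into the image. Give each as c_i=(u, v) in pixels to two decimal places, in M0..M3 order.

c0=(157.18, 357.54) c1=(242.33, 403.32) c2=(275.48, 293.54) c3=(185.47, 256.22)

Intrinsics K: fx=833.4, fy=733.3, cx=317.0, cy=241.3
Marker side s = 0.214 m; corners in marker frame (Z=0):
  M0 = (-0.1070, +0.1070, 0)
  M1 = (+0.1070, +0.1070, 0)
  M2 = (+0.1070, -0.1070, 0)
  M3 = (-0.1070, -0.1070, 0)
rvec = (0.0682, 0.6475, 0.3049), |rvec| = θ = 0.71894 rad = 41.192°
Rodrigues: sinθ=0.65859, 1−cosθ=0.24749; R = I + sinθ·[k]× + (1−cosθ)·[k]×²:
    [+0.75473 -0.25816 +0.60310]
    [+0.30045 +0.95326 +0.03206]
    [-0.58319 +0.15701 +0.79702]
t = (-0.1738, 0.1634, 1.3923) m
M0: Pc = R·M0+t = (-0.28218, +0.23325, +1.47150); u = 833.4·(-0.28218)/1.47150 + 317.0 = 157.1847, v = 733.3·(+0.23325)/1.47150 + 241.3 = 357.5369
M1: Pc = R·M1+t = (-0.12067, +0.29755, +1.34670); u = 833.4·(-0.12067)/1.34670 + 317.0 = 242.3258, v = 733.3·(+0.29755)/1.34670 + 241.3 = 403.3192
M2: Pc = R·M2+t = (-0.06542, +0.09355, +1.31310); u = 833.4·(-0.06542)/1.31310 + 317.0 = 275.4788, v = 733.3·(+0.09355)/1.31310 + 241.3 = 293.5427
M3: Pc = R·M3+t = (-0.22693, +0.02925, +1.43790); u = 833.4·(-0.22693)/1.43790 + 317.0 = 185.4707, v = 733.3·(+0.02925)/1.43790 + 241.3 = 256.2185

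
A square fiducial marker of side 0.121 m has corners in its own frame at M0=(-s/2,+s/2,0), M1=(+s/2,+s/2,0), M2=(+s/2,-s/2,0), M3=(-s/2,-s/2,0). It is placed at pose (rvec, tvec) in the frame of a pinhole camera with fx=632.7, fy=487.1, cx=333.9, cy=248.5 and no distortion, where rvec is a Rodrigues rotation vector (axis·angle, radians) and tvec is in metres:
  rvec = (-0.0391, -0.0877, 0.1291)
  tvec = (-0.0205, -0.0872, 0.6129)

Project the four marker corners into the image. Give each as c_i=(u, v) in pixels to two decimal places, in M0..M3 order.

c0=(241.95, 220.22) c1=(366.38, 233.17) c2=(381.74, 139.21) c3=(258.66, 124.80)

Intrinsics K: fx=632.7, fy=487.1, cx=333.9, cy=248.5
Marker side s = 0.121 m; corners in marker frame (Z=0):
  M0 = (-0.0605, +0.0605, 0)
  M1 = (+0.0605, +0.0605, 0)
  M2 = (+0.0605, -0.0605, 0)
  M3 = (-0.0605, -0.0605, 0)
rvec = (-0.0391, -0.0877, 0.1291), |rvec| = θ = 0.16089 rad = 9.219°
Rodrigues: sinθ=0.16020, 1−cosθ=0.01292; R = I + sinθ·[k]× + (1−cosθ)·[k]×²:
    [+0.98785 -0.12683 -0.08984]
    [+0.13025 +0.99092 +0.03328]
    [+0.08480 -0.04458 +0.99540]
t = (-0.0205, -0.0872, 0.6129) m
M0: Pc = R·M0+t = (-0.08794, -0.03513, +0.60507); u = 632.7·(-0.08794)/0.60507 + 333.9 = 241.9466, v = 487.1·(-0.03513)/0.60507 + 248.5 = 220.2197
M1: Pc = R·M1+t = (+0.03159, -0.01937, +0.61533); u = 632.7·(+0.03159)/0.61533 + 333.9 = 366.3830, v = 487.1·(-0.01937)/0.61533 + 248.5 = 233.1676
M2: Pc = R·M2+t = (+0.04694, -0.13927, +0.62073); u = 632.7·(+0.04694)/0.62073 + 333.9 = 381.7435, v = 487.1·(-0.13927)/0.62073 + 248.5 = 139.2112
M3: Pc = R·M3+t = (-0.07259, -0.15503, +0.61047); u = 632.7·(-0.07259)/0.61047 + 333.9 = 258.6648, v = 487.1·(-0.15503)/0.61047 + 248.5 = 124.7984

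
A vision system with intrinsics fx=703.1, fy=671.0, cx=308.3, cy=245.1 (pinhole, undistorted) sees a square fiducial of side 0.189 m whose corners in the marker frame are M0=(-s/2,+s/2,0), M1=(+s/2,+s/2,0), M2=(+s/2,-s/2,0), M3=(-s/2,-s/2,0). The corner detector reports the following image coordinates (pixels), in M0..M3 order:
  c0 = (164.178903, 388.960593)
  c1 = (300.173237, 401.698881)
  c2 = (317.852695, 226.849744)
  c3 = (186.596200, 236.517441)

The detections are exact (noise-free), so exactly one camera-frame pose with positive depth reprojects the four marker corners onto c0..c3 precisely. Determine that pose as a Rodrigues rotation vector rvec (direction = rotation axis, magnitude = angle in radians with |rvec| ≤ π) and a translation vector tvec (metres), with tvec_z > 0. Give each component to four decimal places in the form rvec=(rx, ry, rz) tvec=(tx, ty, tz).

Intrinsics K: fx=703.1, fy=671.0, cx=308.3, cy=245.1
Marker side s = 0.189 m; corners in marker frame (Z=0):
  M0 = (-0.0945, +0.0945, 0)
  M1 = (+0.0945, +0.0945, 0)
  M2 = (+0.0945, -0.0945, 0)
  M3 = (-0.0945, -0.0945, 0)
Detected image corners:
  c0 = (164.178903, 388.960593) px
  c1 = (300.173237, 401.698881) px
  c2 = (317.852695, 226.849744) px
  c3 = (186.596200, 236.517441) px
Planar DLT: solve 8×8 A·h = b for H (H[2,2]=1):
  H  [+531.87748 -178.59095 +237.92415]
  H  [-219.77748 +769.05264 +311.16655]
  H  [-0.72165 -0.29587 +1.00000]
B = K⁻¹H; ‖b₁‖=1.294608, ‖b₂‖=1.294608; λ = 2/(‖b₁‖+‖b₂‖) = 0.772435, sign → tz>0 ⇒ λ=+0.772435
r₁ = λ·B[:,0] = (+0.82875,-0.04939,-0.55743); r₂ = λ·B[:,1] = (-0.09599,+0.96879,-0.22854)
r₃ = r₁×r₂ = (+0.55132,+0.24291,+0.79815); SVD([r₁ r₂ r₃]) → R = UVᵀ:
  R  [+0.82875 -0.09599 +0.55132]
  R  [-0.04939 +0.96879 +0.24291]
  R  [-0.55743 -0.22854 +0.79815]
t = (-0.07732, +0.07605, +0.77243) m
tr R = 2.595692; θ = arccos((tr R − 1)/2) = 0.647083 rad = 37.075°
axis k = ((R−Rᵀ)₃₂, (R−Rᵀ)₁₃, (R−Rᵀ)₂₁) / (2 sinθ) = (-0.391013, +0.919573, +0.038653)
rvec = θ·k = (-0.253018, +0.595040, +0.025012)

rvec=(-0.2530, 0.5950, 0.0250) tvec=(-0.0773, 0.0761, 0.7724)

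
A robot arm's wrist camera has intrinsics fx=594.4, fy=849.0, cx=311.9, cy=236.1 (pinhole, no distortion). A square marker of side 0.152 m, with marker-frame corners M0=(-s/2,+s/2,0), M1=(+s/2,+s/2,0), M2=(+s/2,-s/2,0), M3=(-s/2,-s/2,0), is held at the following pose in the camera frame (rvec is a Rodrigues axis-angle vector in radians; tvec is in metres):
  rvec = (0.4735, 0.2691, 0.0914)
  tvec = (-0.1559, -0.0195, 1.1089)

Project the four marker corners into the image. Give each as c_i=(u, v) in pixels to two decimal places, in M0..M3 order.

c0=(193.83, 262.82) c1=(267.16, 280.73) c2=(266.30, 175.35) c3=(188.28, 159.72)

Intrinsics K: fx=594.4, fy=849.0, cx=311.9, cy=236.1
Marker side s = 0.152 m; corners in marker frame (Z=0):
  M0 = (-0.0760, +0.0760, 0)
  M1 = (+0.0760, +0.0760, 0)
  M2 = (+0.0760, -0.0760, 0)
  M3 = (-0.0760, -0.0760, 0)
rvec = (0.4735, 0.2691, 0.0914), |rvec| = θ = 0.55224 rad = 31.641°
Rodrigues: sinθ=0.52460, 1−cosθ=0.14865; R = I + sinθ·[k]× + (1−cosθ)·[k]×²:
    [+0.96063 -0.02472 +0.27672]
    [+0.14893 +0.88665 -0.43781]
    [-0.23453 +0.46179 +0.85542]
t = (-0.1559, -0.0195, 1.1089) m
M0: Pc = R·M0+t = (-0.23079, +0.03657, +1.16182); u = 594.4·(-0.23079)/1.16182 + 311.9 = 193.8271, v = 849.0·(+0.03657)/1.16182 + 236.1 = 262.8209
M1: Pc = R·M1+t = (-0.08477, +0.05920, +1.12617); u = 594.4·(-0.08477)/1.12617 + 311.9 = 267.1576, v = 849.0·(+0.05920)/1.12617 + 236.1 = 280.7328
M2: Pc = R·M2+t = (-0.08101, -0.07557, +1.05598); u = 594.4·(-0.08101)/1.05598 + 311.9 = 266.2984, v = 849.0·(-0.07557)/1.05598 + 236.1 = 175.3452
M3: Pc = R·M3+t = (-0.22703, -0.09820, +1.09163); u = 594.4·(-0.22703)/1.09163 + 311.9 = 188.2808, v = 849.0·(-0.09820)/1.09163 + 236.1 = 159.7232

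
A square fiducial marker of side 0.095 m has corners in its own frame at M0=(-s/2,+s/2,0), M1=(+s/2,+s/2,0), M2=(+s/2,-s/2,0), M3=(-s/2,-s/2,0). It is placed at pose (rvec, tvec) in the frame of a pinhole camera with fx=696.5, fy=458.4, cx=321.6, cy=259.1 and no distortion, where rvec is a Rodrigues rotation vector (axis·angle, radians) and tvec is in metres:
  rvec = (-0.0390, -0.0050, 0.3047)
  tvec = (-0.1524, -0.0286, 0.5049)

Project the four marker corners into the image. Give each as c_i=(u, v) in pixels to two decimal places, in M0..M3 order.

Intrinsics K: fx=696.5, fy=458.4, cx=321.6, cy=259.1
Marker side s = 0.095 m; corners in marker frame (Z=0):
  M0 = (-0.0475, +0.0475, 0)
  M1 = (+0.0475, +0.0475, 0)
  M2 = (+0.0475, -0.0475, 0)
  M3 = (-0.0475, -0.0475, 0)
rvec = (-0.0390, -0.0050, 0.3047), |rvec| = θ = 0.30723 rad = 17.603°
Rodrigues: sinθ=0.30242, 1−cosθ=0.04682; R = I + sinθ·[k]× + (1−cosθ)·[k]×²:
    [+0.95393 -0.29983 -0.01082]
    [+0.30003 +0.95319 +0.03763]
    [-0.00097 -0.03915 +0.99923]
t = (-0.1524, -0.0286, 0.5049) m
M0: Pc = R·M0+t = (-0.21195, +0.00243, +0.50309); u = 696.5·(-0.21195)/0.50309 + 321.6 = 28.1600, v = 458.4·(+0.00243)/0.50309 + 259.1 = 261.3098
M1: Pc = R·M1+t = (-0.12133, +0.03093, +0.50299); u = 696.5·(-0.12133)/0.50299 + 321.6 = 153.5930, v = 458.4·(+0.03093)/0.50299 + 259.1 = 287.2857
M2: Pc = R·M2+t = (-0.09285, -0.05963, +0.50671); u = 696.5·(-0.09285)/0.50671 + 321.6 = 193.9787, v = 458.4·(-0.05963)/0.50671 + 259.1 = 205.1598
M3: Pc = R·M3+t = (-0.18347, -0.08813, +0.50681); u = 696.5·(-0.18347)/0.50681 + 321.6 = 69.4587, v = 458.4·(-0.08813)/0.50681 + 259.1 = 179.3895

c0=(28.16, 261.31) c1=(153.59, 287.29) c2=(193.98, 205.16) c3=(69.46, 179.39)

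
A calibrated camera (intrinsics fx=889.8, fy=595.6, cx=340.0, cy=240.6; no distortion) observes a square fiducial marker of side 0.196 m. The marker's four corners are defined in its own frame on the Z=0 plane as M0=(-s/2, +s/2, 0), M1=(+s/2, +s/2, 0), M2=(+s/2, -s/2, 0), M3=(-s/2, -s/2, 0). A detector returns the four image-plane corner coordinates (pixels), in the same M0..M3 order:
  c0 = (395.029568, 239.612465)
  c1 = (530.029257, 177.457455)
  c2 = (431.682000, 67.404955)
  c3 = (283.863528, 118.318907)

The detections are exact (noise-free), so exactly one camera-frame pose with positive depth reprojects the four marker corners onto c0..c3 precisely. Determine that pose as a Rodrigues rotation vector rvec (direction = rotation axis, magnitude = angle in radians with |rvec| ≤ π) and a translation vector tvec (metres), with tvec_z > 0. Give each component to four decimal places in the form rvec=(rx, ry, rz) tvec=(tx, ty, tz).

Intrinsics K: fx=889.8, fy=595.6, cx=340.0, cy=240.6
Marker side s = 0.196 m; corners in marker frame (Z=0):
  M0 = (-0.0980, +0.0980, 0)
  M1 = (+0.0980, +0.0980, 0)
  M2 = (+0.0980, -0.0980, 0)
  M3 = (-0.0980, -0.0980, 0)
Detected image corners:
  c0 = (395.029568, 239.612465) px
  c1 = (530.029257, 177.457455) px
  c2 = (431.682000, 67.404955) px
  c3 = (283.863528, 118.318907) px
Planar DLT: solve 8×8 A·h = b for H (H[2,2]=1):
  H  [+938.62049 +561.44129 +414.18207]
  H  [-208.77133 +599.21203 +149.62647]
  H  [+0.52997 +0.06989 +1.00000]
B = K⁻¹H; ‖b₁‖=1.151597, ‖b₂‖=1.151597; λ = 2/(‖b₁‖+‖b₂‖) = 0.868359, sign → tz>0 ⇒ λ=+0.868359
r₁ = λ·B[:,0] = (+0.74015,-0.49029,+0.46021); r₂ = λ·B[:,1] = (+0.52472,+0.84911,+0.06069)
r₃ = r₁×r₂ = (-0.42052,+0.19656,+0.88573); SVD([r₁ r₂ r₃]) → R = UVᵀ:
  R  [+0.74015 +0.52472 -0.42052]
  R  [-0.49029 +0.84911 +0.19656]
  R  [+0.46021 +0.06069 +0.88573]
t = (+0.07239, -0.13264, +0.86836) m
tr R = 2.474996; θ = arccos((tr R − 1)/2) = 0.741439 rad = 42.481°
axis k = ((R−Rᵀ)₃₂, (R−Rᵀ)₁₃, (R−Rᵀ)₂₁) / (2 sinθ) = (-0.100589, -0.652056, -0.751468)
rvec = θ·k = (-0.074581, -0.483459, -0.557168)

rvec=(-0.0746, -0.4835, -0.5572) tvec=(0.0724, -0.1326, 0.8684)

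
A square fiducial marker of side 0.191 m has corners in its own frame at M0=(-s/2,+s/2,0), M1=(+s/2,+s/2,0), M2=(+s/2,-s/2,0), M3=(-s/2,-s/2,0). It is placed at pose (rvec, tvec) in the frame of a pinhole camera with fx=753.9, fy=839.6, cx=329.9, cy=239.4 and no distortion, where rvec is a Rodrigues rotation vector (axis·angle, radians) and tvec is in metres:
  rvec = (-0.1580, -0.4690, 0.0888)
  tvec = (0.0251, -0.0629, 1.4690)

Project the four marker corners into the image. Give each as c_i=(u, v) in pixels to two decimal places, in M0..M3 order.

Intrinsics K: fx=753.9, fy=839.6, cx=329.9, cy=239.4
Marker side s = 0.191 m; corners in marker frame (Z=0):
  M0 = (-0.0955, +0.0955, 0)
  M1 = (+0.0955, +0.0955, 0)
  M2 = (+0.0955, -0.0955, 0)
  M3 = (-0.0955, -0.0955, 0)
rvec = (-0.1580, -0.4690, 0.0888), |rvec| = θ = 0.50280 rad = 28.808°
Rodrigues: sinθ=0.48188, 1−cosθ=0.12376; R = I + sinθ·[k]× + (1−cosθ)·[k]×²:
    [+0.88846 -0.04883 -0.45636]
    [+0.12138 +0.98392 +0.13104]
    [+0.44262 -0.17181 +0.88010]
t = (0.0251, -0.0629, 1.4690) m
M0: Pc = R·M0+t = (-0.06441, +0.01947, +1.41032); u = 753.9·(-0.06441)/1.41032 + 329.9 = 295.4687, v = 839.6·(+0.01947)/1.41032 + 239.4 = 250.9923
M1: Pc = R·M1+t = (+0.10528, +0.04266, +1.49486); u = 753.9·(+0.10528)/1.49486 + 329.9 = 382.9979, v = 839.6·(+0.04266)/1.49486 + 239.4 = 263.3582
M2: Pc = R·M2+t = (+0.11461, -0.14527, +1.52768); u = 753.9·(+0.11461)/1.52768 + 329.9 = 386.4597, v = 839.6·(-0.14527)/1.52768 + 239.4 = 159.5595
M3: Pc = R·M3+t = (-0.05508, -0.16846, +1.44314); u = 753.9·(-0.05508)/1.44314 + 329.9 = 301.1237, v = 839.6·(-0.16846)/1.44314 + 239.4 = 141.3943

c0=(295.47, 250.99) c1=(383.00, 263.36) c2=(386.46, 159.56) c3=(301.12, 141.39)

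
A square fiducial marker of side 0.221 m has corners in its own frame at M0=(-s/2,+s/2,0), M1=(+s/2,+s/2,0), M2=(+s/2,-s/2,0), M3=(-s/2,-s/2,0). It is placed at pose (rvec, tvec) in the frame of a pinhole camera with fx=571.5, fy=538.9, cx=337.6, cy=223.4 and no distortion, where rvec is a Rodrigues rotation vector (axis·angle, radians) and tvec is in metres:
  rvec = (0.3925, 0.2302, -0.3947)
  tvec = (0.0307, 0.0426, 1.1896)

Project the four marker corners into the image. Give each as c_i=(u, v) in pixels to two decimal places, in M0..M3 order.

Intrinsics K: fx=571.5, fy=538.9, cx=337.6, cy=223.4
Marker side s = 0.221 m; corners in marker frame (Z=0):
  M0 = (-0.1105, +0.1105, 0)
  M1 = (+0.1105, +0.1105, 0)
  M2 = (+0.1105, -0.1105, 0)
  M3 = (-0.1105, -0.1105, 0)
rvec = (0.3925, 0.2302, -0.3947), |rvec| = θ = 0.60236 rad = 34.513°
Rodrigues: sinθ=0.56659, 1−cosθ=0.17600; R = I + sinθ·[k]× + (1−cosθ)·[k]×²:
    [+0.89873 +0.41509 +0.14138]
    [-0.32743 +0.84971 -0.41326]
    [-0.29168 +0.32512 +0.89957]
t = (0.0307, 0.0426, 1.1896) m
M0: Pc = R·M0+t = (-0.02274, +0.17267, +1.25776); u = 571.5·(-0.02274)/1.25776 + 337.6 = 327.2663, v = 538.9·(+0.17267)/1.25776 + 223.4 = 297.3841
M1: Pc = R·M1+t = (+0.17588, +0.10031, +1.19330); u = 571.5·(+0.17588)/1.19330 + 337.6 = 421.8319, v = 538.9·(+0.10031)/1.19330 + 223.4 = 268.7011
M2: Pc = R·M2+t = (+0.08414, -0.08747, +1.12144); u = 571.5·(+0.08414)/1.12144 + 337.6 = 380.4798, v = 538.9·(-0.08747)/1.12144 + 223.4 = 181.3652
M3: Pc = R·M3+t = (-0.11448, -0.01511, +1.18590); u = 571.5·(-0.11448)/1.18590 + 337.6 = 282.4325, v = 538.9·(-0.01511)/1.18590 + 223.4 = 216.5332

c0=(327.27, 297.38) c1=(421.83, 268.70) c2=(380.48, 181.37) c3=(282.43, 216.53)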